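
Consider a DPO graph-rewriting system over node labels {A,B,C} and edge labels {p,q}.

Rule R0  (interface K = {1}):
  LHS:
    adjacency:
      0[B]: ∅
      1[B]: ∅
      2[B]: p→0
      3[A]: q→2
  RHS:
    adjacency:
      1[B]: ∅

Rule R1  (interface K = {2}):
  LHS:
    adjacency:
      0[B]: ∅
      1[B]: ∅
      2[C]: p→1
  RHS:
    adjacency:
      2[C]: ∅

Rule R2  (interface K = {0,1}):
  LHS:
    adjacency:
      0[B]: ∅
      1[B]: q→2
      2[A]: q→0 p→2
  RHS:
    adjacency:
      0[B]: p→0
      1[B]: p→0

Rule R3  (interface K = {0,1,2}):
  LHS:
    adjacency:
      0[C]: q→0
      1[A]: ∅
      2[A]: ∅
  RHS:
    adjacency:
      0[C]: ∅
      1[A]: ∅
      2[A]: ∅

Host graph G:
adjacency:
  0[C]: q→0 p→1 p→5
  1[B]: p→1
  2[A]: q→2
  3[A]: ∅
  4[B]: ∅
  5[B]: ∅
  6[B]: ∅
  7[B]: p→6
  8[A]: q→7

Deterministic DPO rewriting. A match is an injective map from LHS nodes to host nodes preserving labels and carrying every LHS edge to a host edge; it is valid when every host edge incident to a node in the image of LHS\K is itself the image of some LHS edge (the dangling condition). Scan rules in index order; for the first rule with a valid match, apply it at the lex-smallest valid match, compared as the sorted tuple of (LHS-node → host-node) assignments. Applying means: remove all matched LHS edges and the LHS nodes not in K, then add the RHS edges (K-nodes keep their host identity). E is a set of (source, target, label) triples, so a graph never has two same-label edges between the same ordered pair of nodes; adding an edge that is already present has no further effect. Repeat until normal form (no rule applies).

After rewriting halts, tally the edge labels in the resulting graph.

Answer: p:2 q:1

Steps:
[0] host  ⇒  9 nodes, 7 edges  {0-q->0 0-p->1 0-p->5 1-p->1 2-q->2 7-p->6 8-q->7}
[1] R0 @ {0↦6, 1↦1, 2↦7, 3↦8}  ⇒  6 nodes, 5 edges  {0-q->0 0-p->1 0-p->5 1-p->1 2-q->2}
[2] R1 @ {0↦4, 1↦5, 2↦0}  ⇒  4 nodes, 4 edges  {0-q->0 0-p->1 1-p->1 2-q->2}
[3] R3 @ {0↦0, 1↦2, 2↦3}  ⇒  4 nodes, 3 edges  {0-p->1 1-p->1 2-q->2}
final graph: no rule applies after step 3
NF edges: [(0, 1, 'p'), (1, 1, 'p'), (2, 2, 'q')]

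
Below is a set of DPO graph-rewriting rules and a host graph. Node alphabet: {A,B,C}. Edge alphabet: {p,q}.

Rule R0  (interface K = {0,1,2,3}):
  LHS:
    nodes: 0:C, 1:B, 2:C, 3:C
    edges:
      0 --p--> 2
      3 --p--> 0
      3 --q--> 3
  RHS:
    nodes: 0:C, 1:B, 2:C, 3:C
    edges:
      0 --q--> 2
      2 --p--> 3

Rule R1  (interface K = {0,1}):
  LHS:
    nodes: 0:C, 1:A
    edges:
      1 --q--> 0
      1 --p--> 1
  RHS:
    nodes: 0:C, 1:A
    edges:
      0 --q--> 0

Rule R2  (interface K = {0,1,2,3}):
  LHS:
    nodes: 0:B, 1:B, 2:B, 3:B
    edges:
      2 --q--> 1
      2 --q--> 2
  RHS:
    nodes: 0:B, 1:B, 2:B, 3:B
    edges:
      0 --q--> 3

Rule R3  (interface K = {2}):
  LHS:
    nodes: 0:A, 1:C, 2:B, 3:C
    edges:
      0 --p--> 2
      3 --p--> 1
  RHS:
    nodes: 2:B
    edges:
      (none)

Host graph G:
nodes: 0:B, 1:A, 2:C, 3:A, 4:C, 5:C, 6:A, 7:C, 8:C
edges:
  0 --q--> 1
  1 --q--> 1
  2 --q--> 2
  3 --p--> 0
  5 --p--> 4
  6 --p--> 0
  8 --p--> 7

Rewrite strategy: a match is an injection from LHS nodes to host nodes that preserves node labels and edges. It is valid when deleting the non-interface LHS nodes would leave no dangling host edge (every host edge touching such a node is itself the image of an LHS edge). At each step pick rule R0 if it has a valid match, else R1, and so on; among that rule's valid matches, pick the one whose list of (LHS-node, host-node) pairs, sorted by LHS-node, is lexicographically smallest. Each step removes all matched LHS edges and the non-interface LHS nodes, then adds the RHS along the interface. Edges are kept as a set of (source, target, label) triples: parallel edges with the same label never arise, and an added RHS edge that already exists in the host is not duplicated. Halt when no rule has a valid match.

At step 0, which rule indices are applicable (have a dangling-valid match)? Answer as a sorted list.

Answer: [R3]

Steps:
R0: no valid match — LHS pattern not found
R1: no valid match — LHS pattern not found
R2: no valid match — LHS pattern not found
R3: 4 valid matches — {0↦3, 1↦4, 2↦0, 3↦5}, {0↦3, 1↦7, 2↦0, 3↦8}, {0↦6, 1↦4, 2↦0, 3↦5} (+1 more)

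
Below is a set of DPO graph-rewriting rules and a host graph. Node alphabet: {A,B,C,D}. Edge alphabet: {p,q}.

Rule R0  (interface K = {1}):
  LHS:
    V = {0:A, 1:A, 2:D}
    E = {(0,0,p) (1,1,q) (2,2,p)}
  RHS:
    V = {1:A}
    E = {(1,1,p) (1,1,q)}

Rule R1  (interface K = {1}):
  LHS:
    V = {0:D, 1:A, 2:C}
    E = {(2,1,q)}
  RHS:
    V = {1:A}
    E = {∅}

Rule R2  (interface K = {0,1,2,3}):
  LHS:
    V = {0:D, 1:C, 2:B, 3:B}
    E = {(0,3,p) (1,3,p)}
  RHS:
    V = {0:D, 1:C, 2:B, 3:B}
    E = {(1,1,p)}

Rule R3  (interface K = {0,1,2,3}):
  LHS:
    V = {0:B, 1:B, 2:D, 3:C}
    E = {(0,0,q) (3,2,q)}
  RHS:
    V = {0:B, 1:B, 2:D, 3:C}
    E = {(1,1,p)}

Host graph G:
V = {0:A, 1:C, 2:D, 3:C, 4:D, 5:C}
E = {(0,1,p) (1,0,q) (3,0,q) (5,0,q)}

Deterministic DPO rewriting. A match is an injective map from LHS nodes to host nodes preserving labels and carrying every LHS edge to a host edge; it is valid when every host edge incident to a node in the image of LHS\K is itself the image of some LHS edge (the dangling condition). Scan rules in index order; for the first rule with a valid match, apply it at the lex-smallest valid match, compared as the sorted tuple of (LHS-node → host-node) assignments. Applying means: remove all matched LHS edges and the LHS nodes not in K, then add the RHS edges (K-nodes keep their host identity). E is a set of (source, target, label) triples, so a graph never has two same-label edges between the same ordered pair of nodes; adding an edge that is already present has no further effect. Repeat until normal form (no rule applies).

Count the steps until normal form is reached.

Answer: 2

Steps:
[0] host  ⇒  6 nodes, 4 edges  {0-p->1 1-q->0 3-q->0 5-q->0}
[1] R1 @ {0↦2, 1↦0, 2↦3}  ⇒  4 nodes, 3 edges  {0-p->1 1-q->0 5-q->0}
[2] R1 @ {0↦4, 1↦0, 2↦5}  ⇒  2 nodes, 2 edges  {0-p->1 1-q->0}
normal form: no rule applies after step 2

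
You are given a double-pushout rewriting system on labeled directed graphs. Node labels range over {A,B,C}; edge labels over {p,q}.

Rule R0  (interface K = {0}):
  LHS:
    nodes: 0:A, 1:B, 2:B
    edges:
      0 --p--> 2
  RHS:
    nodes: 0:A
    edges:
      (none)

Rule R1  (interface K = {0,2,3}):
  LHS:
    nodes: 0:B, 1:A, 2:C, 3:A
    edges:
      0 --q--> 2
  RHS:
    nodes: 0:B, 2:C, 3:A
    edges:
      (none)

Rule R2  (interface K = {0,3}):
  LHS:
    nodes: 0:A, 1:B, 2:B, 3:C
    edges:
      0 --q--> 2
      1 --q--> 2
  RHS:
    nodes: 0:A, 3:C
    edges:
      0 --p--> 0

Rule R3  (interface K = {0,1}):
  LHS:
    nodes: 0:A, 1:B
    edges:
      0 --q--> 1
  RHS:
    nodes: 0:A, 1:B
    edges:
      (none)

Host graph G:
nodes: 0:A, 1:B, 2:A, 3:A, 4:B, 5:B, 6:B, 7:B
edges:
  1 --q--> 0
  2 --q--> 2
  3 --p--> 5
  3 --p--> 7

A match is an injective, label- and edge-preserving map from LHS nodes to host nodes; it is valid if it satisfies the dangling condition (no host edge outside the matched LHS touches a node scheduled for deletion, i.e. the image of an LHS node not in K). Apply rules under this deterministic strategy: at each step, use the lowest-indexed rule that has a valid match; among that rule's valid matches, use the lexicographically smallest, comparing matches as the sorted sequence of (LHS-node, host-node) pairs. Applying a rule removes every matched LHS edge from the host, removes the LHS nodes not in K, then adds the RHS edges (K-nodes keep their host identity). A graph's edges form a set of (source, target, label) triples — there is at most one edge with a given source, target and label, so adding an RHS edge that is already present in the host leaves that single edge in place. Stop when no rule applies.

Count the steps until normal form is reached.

Answer: 2

Rewrite trace:
start.  V:8 E:4  edges: 1-q->0 2-q->2 3-p->5 3-p->7
1. fire R0 via {0↦3, 1↦4, 2↦5}  →  V:6 E:3  edges: 1-q->0 2-q->2 3-p->7
2. fire R0 via {0↦3, 1↦6, 2↦7}  →  V:4 E:2  edges: 1-q->0 2-q->2
halt: no rule applies after step 2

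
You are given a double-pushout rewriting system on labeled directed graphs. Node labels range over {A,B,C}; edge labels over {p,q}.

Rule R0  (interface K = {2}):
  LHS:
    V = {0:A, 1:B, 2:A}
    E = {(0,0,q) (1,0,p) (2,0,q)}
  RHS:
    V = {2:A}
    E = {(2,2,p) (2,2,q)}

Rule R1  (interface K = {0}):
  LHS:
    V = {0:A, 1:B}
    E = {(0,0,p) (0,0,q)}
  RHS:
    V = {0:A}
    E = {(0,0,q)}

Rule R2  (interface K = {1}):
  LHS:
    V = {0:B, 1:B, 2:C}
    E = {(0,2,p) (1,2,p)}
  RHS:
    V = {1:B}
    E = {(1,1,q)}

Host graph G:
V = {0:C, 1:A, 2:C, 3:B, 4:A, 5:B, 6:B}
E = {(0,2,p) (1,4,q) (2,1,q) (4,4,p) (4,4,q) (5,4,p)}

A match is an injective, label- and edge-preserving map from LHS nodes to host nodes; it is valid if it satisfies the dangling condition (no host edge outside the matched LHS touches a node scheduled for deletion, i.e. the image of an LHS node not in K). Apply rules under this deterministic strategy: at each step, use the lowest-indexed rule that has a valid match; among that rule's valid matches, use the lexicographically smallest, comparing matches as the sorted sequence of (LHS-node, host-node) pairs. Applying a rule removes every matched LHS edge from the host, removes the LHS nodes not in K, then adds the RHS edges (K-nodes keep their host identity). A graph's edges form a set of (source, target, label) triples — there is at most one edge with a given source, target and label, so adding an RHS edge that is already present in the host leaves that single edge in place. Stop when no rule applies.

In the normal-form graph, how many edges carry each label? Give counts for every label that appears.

start.  V:7 E:6  edges: 0-p->2 1-q->4 2-q->1 4-p->4 4-q->4 5-p->4
1. fire R1 via {0↦4, 1↦3}  →  V:6 E:5  edges: 0-p->2 1-q->4 2-q->1 4-q->4 5-p->4
2. fire R0 via {0↦4, 1↦5, 2↦1}  →  V:4 E:4  edges: 0-p->2 1-p->1 1-q->1 2-q->1
3. fire R1 via {0↦1, 1↦6}  →  V:3 E:3  edges: 0-p->2 1-q->1 2-q->1
final graph: no rule applies after step 3
NF edges: [(0, 2, 'p'), (1, 1, 'q'), (2, 1, 'q')]

Answer: p:1 q:2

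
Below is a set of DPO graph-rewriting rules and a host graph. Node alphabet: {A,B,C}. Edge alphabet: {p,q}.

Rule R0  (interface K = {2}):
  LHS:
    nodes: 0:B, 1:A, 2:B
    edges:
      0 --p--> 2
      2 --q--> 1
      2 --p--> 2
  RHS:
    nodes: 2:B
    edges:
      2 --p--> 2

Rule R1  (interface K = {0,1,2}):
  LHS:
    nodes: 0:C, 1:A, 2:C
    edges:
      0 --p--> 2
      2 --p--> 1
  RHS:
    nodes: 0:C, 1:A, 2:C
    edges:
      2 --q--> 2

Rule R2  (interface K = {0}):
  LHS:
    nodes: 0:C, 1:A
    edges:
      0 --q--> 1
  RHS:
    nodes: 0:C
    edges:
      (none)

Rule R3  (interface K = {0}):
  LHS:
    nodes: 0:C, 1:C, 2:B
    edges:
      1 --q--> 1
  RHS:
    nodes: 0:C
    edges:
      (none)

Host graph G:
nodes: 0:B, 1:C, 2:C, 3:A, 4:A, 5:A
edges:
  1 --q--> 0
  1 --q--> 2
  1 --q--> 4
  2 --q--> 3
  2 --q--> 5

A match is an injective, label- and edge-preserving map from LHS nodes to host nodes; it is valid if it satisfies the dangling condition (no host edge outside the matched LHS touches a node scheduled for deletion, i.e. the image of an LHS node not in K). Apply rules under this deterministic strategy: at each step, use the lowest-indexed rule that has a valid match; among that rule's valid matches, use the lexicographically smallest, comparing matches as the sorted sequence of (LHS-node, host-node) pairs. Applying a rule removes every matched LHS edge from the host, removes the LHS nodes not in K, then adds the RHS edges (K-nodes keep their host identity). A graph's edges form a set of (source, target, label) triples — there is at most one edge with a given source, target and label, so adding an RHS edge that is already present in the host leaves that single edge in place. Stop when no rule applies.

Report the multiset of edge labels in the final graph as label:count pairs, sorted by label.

initial: |V|=6 |E|=5  E = 1-q->0 1-q->2 1-q->4 2-q->3 2-q->5
step 1: apply R2 at {0↦1, 1↦4}  → |V|=5 |E|=4  E = 1-q->0 1-q->2 2-q->3 2-q->5
step 2: apply R2 at {0↦2, 1↦3}  → |V|=4 |E|=3  E = 1-q->0 1-q->2 2-q->5
step 3: apply R2 at {0↦2, 1↦5}  → |V|=3 |E|=2  E = 1-q->0 1-q->2
normal form: no rule applies after step 3
NF edges: [(1, 0, 'q'), (1, 2, 'q')]

Answer: q:2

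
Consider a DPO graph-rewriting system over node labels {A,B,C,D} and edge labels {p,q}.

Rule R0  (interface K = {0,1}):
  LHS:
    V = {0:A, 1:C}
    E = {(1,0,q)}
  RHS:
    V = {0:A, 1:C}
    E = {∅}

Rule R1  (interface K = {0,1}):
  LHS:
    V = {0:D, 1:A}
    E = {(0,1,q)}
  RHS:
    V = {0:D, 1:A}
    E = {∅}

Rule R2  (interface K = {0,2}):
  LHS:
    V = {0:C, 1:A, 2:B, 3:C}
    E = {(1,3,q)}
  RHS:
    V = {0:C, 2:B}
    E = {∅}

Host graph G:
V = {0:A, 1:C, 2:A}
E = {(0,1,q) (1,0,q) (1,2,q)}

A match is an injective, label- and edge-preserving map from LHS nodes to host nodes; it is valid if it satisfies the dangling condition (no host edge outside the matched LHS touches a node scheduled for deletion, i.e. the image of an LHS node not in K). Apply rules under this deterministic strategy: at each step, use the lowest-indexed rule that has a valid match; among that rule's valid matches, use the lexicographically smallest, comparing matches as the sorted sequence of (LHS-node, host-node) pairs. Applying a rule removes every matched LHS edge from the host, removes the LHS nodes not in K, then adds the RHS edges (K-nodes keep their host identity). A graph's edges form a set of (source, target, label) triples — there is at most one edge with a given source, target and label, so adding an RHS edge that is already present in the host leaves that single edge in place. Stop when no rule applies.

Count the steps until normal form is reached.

Answer: 2

Derivation:
start.  V:3 E:3  edges: 0-q->1 1-q->0 1-q->2
1. fire R0 via {0↦0, 1↦1}  →  V:3 E:2  edges: 0-q->1 1-q->2
2. fire R0 via {0↦2, 1↦1}  →  V:3 E:1  edges: 0-q->1
normal form: no rule applies after step 2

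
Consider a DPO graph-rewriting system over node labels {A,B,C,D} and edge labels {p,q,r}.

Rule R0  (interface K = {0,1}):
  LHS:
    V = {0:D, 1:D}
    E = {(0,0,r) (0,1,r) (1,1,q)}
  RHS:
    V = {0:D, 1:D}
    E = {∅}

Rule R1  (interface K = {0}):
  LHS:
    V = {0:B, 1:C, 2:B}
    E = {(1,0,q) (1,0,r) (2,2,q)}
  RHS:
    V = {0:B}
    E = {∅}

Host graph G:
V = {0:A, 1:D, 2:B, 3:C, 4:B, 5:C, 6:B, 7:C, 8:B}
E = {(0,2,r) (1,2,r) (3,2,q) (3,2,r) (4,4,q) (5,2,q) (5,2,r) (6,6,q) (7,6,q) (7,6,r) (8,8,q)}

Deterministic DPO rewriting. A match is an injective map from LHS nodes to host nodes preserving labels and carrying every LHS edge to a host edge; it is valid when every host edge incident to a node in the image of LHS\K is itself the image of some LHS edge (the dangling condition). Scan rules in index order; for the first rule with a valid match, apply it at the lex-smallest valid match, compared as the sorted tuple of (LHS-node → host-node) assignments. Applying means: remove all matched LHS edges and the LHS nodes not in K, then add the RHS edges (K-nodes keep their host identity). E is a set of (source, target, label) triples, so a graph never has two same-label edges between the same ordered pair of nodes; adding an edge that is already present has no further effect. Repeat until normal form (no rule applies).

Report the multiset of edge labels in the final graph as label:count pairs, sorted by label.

Answer: q:2 r:3

Steps:
start.  V:9 E:11  edges: 0-r->2 1-r->2 3-q->2 3-r->2 4-q->4 5-q->2 5-r->2 6-q->6 7-q->6 7-r->6 8-q->8
1. fire R1 via {0↦2, 1↦3, 2↦4}  →  V:7 E:8  edges: 0-r->2 1-r->2 5-q->2 5-r->2 6-q->6 7-q->6 7-r->6 8-q->8
2. fire R1 via {0↦2, 1↦5, 2↦8}  →  V:5 E:5  edges: 0-r->2 1-r->2 6-q->6 7-q->6 7-r->6
final graph: no rule applies after step 2
NF edges: [(0, 2, 'r'), (1, 2, 'r'), (6, 6, 'q'), (7, 6, 'q'), (7, 6, 'r')]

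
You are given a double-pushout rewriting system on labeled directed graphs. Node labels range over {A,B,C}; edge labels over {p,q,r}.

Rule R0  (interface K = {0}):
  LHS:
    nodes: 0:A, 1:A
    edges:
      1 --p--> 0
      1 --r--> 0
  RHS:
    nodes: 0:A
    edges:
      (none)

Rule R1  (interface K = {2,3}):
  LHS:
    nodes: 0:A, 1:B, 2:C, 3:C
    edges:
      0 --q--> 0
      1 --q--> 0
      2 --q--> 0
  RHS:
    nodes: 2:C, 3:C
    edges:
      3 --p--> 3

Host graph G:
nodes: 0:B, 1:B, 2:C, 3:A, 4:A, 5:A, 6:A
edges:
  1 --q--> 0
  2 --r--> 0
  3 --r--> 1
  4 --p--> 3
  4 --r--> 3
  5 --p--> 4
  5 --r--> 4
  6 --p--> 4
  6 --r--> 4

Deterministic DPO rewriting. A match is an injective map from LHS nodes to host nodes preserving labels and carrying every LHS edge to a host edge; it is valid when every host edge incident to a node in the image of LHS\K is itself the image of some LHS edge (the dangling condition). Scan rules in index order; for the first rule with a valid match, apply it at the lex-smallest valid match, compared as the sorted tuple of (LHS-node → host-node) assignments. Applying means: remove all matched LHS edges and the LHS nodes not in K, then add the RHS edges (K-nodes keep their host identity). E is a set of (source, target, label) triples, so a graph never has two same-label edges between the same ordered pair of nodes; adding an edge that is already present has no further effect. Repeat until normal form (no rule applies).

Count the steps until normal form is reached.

start.  V:7 E:9  edges: 1-q->0 2-r->0 3-r->1 4-p->3 4-r->3 5-p->4 5-r->4 6-p->4 6-r->4
1. fire R0 via {0↦4, 1↦5}  →  V:6 E:7  edges: 1-q->0 2-r->0 3-r->1 4-p->3 4-r->3 6-p->4 6-r->4
2. fire R0 via {0↦4, 1↦6}  →  V:5 E:5  edges: 1-q->0 2-r->0 3-r->1 4-p->3 4-r->3
3. fire R0 via {0↦3, 1↦4}  →  V:4 E:3  edges: 1-q->0 2-r->0 3-r->1
normal form: no rule applies after step 3

Answer: 3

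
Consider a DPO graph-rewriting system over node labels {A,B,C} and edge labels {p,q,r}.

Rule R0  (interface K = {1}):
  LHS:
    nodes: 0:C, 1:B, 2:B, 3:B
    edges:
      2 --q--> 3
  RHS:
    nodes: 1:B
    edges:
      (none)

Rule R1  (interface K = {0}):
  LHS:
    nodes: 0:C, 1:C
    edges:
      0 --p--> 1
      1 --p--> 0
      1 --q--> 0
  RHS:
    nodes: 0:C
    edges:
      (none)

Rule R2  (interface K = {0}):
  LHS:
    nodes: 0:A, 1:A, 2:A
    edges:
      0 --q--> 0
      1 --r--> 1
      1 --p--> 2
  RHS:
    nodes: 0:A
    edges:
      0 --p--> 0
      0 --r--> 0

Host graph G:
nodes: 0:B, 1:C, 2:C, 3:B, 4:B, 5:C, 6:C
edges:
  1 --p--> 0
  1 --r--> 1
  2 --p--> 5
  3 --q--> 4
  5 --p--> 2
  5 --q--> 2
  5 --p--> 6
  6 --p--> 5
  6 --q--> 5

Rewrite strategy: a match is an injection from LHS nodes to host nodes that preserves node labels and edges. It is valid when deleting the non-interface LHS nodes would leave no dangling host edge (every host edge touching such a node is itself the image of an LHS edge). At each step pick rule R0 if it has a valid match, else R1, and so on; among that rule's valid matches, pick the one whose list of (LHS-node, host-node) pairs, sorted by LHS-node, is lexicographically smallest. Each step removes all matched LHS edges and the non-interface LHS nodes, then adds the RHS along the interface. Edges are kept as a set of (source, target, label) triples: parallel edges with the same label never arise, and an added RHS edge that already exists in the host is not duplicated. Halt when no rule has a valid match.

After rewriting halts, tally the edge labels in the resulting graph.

initial: |V|=7 |E|=9  E = 1-p->0 1-r->1 2-p->5 3-q->4 5-p->2 5-q->2 5-p->6 6-p->5 6-q->5
step 1: apply R1 at {0↦5, 1↦6}  → |V|=6 |E|=6  E = 1-p->0 1-r->1 2-p->5 3-q->4 5-p->2 5-q->2
step 2: apply R1 at {0↦2, 1↦5}  → |V|=5 |E|=3  E = 1-p->0 1-r->1 3-q->4
step 3: apply R0 at {0↦2, 1↦0, 2↦3, 3↦4}  → |V|=2 |E|=2  E = 1-p->0 1-r->1
normal form: no rule applies after step 3
NF edges: [(1, 0, 'p'), (1, 1, 'r')]

Answer: p:1 r:1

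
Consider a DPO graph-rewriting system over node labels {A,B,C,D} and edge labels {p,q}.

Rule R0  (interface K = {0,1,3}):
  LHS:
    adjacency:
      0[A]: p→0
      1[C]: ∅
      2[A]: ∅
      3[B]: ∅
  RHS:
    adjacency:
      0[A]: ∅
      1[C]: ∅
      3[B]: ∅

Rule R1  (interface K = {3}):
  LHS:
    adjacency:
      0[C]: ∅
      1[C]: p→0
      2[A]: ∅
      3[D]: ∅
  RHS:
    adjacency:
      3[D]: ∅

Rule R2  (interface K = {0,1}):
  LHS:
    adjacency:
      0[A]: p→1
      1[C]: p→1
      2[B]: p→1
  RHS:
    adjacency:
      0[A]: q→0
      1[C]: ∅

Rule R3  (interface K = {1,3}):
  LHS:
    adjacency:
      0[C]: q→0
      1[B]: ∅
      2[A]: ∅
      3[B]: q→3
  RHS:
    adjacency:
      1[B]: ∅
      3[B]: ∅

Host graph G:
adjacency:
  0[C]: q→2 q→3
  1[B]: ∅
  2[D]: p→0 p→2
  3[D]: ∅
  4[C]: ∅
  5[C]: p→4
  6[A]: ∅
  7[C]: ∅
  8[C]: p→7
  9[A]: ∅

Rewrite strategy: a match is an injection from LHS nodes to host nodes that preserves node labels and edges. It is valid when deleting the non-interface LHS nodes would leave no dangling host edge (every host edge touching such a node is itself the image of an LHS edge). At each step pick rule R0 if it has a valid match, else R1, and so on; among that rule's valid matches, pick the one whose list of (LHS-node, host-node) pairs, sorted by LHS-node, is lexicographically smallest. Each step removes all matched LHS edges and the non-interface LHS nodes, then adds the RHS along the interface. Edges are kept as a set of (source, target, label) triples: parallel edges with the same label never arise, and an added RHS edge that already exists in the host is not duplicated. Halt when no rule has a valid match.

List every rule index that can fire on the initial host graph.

Answer: [R1]

Derivation:
R0: no valid match — LHS pattern not found
R1: 8 valid matches — {0↦4, 1↦5, 2↦6, 3↦2}, {0↦4, 1↦5, 2↦6, 3↦3}, {0↦4, 1↦5, 2↦9, 3↦2} (+5 more)
R2: no valid match — LHS pattern not found
R3: no valid match — LHS pattern not found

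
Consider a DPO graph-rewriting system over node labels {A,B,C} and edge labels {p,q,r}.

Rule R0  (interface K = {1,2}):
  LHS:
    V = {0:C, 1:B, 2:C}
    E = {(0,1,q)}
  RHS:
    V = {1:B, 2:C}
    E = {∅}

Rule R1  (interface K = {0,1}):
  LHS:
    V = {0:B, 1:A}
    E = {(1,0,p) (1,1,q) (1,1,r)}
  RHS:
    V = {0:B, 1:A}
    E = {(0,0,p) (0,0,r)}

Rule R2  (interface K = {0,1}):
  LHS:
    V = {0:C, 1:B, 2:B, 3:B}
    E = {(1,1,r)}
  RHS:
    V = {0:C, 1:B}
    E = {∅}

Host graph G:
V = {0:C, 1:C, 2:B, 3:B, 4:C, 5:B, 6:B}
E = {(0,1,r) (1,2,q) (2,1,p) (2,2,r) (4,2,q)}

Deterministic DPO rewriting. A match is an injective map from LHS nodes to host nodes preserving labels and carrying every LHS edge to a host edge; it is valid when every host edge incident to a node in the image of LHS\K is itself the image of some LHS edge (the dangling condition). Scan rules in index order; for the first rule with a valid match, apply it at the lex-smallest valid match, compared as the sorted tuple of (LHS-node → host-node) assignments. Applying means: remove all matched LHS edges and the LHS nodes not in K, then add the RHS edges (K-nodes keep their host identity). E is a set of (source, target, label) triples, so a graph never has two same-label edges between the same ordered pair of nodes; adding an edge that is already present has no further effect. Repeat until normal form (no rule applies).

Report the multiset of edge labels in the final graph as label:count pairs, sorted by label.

start.  V:7 E:5  edges: 0-r->1 1-q->2 2-p->1 2-r->2 4-q->2
1. fire R0 via {0↦4, 1↦2, 2↦0}  →  V:6 E:4  edges: 0-r->1 1-q->2 2-p->1 2-r->2
2. fire R2 via {0↦0, 1↦2, 2↦3, 3↦5}  →  V:4 E:3  edges: 0-r->1 1-q->2 2-p->1
normal form: no rule applies after step 2
NF edges: [(0, 1, 'r'), (1, 2, 'q'), (2, 1, 'p')]

Answer: p:1 q:1 r:1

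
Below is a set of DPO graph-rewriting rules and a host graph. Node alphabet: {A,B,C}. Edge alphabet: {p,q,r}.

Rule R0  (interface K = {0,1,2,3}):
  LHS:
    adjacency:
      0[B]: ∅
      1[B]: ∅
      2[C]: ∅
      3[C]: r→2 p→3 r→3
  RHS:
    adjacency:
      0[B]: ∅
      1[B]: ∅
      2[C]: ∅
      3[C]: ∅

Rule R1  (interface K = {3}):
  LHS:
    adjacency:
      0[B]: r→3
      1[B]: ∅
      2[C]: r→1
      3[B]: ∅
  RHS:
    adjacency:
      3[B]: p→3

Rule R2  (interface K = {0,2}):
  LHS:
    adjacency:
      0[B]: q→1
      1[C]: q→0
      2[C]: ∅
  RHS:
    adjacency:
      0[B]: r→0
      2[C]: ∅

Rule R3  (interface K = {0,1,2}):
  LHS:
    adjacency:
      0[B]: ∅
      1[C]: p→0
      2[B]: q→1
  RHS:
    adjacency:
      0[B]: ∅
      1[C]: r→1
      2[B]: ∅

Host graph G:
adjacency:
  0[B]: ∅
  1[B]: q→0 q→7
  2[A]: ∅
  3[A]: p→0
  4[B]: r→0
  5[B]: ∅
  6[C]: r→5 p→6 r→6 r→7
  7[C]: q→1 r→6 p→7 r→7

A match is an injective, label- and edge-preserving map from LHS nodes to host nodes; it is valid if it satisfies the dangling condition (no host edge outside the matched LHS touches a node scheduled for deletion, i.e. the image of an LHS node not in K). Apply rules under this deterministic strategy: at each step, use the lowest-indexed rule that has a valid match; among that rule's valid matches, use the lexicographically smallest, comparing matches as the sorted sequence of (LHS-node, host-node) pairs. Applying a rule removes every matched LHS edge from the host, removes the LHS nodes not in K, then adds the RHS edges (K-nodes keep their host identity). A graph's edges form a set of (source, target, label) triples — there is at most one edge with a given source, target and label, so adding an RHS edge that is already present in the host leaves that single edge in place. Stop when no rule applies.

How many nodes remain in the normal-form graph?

Answer: 5

Derivation:
[0] host  ⇒  8 nodes, 12 edges  {1-q->0 1-q->7 3-p->0 4-r->0 6-r->5 6-p->6 6-r->6 6-r->7 7-q->1 7-r->6 7-p->7 7-r->7}
[1] R0 @ {0↦0, 1↦1, 2↦6, 3↦7}  ⇒  8 nodes, 9 edges  {1-q->0 1-q->7 3-p->0 4-r->0 6-r->5 6-p->6 6-r->6 6-r->7 7-q->1}
[2] R0 @ {0↦0, 1↦1, 2↦7, 3↦6}  ⇒  8 nodes, 6 edges  {1-q->0 1-q->7 3-p->0 4-r->0 6-r->5 7-q->1}
[3] R1 @ {0↦4, 1↦5, 2↦6, 3↦0}  ⇒  5 nodes, 5 edges  {0-p->0 1-q->0 1-q->7 3-p->0 7-q->1}
normal form: no rule applies after step 3
NF nodes: {0:B, 1:B, 2:A, 3:A, 7:C}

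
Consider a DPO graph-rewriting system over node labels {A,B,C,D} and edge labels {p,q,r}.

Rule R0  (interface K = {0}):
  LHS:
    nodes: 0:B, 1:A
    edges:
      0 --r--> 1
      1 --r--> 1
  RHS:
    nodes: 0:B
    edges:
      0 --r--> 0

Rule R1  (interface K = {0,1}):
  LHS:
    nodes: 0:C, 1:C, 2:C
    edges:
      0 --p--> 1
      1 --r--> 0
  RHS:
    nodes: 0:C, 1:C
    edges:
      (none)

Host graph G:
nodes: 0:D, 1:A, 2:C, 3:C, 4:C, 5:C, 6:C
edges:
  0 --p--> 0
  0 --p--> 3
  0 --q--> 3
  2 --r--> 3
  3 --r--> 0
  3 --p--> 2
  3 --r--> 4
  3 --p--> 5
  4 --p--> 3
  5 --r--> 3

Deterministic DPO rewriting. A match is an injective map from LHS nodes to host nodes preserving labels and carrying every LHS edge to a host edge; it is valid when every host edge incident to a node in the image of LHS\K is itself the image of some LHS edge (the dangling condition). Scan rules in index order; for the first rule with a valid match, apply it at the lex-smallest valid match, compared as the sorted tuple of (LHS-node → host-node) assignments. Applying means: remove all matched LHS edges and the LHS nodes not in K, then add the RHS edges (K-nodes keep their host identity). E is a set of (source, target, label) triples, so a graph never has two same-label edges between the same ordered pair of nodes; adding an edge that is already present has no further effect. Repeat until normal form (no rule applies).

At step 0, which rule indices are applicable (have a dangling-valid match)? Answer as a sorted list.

Answer: [R1]

Derivation:
R0: no valid match — LHS pattern not found
R1: 3 valid matches — {0↦3, 1↦2, 2↦6}, {0↦3, 1↦5, 2↦6}, {0↦4, 1↦3, 2↦6}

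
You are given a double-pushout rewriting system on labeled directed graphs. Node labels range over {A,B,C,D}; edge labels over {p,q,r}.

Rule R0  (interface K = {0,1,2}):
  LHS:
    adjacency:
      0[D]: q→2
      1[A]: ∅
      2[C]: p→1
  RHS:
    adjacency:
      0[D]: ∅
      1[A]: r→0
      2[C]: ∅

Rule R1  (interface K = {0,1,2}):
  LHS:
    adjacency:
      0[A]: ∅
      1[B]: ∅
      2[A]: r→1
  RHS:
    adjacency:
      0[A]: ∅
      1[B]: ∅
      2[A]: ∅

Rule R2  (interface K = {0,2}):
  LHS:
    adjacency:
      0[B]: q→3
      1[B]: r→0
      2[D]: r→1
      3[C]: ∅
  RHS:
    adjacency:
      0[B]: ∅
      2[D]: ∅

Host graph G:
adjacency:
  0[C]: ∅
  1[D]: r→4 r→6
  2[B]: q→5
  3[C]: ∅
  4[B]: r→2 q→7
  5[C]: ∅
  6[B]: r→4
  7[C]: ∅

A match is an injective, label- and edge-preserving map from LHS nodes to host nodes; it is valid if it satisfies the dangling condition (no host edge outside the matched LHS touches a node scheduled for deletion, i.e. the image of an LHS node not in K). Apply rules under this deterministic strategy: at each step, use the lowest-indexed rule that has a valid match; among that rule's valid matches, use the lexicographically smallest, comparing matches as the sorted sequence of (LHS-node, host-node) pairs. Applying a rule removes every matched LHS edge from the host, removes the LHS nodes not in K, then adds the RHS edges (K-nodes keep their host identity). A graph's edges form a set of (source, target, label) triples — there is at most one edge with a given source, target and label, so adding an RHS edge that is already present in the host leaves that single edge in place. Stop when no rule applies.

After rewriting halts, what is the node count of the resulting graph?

start.  V:8 E:6  edges: 1-r->4 1-r->6 2-q->5 4-r->2 4-q->7 6-r->4
1. fire R2 via {0↦4, 1↦6, 2↦1, 3↦7}  →  V:6 E:3  edges: 1-r->4 2-q->5 4-r->2
2. fire R2 via {0↦2, 1↦4, 2↦1, 3↦5}  →  V:4 E:0  edges: ∅
final graph: no rule applies after step 2
NF nodes: {0:C, 1:D, 2:B, 3:C}

Answer: 4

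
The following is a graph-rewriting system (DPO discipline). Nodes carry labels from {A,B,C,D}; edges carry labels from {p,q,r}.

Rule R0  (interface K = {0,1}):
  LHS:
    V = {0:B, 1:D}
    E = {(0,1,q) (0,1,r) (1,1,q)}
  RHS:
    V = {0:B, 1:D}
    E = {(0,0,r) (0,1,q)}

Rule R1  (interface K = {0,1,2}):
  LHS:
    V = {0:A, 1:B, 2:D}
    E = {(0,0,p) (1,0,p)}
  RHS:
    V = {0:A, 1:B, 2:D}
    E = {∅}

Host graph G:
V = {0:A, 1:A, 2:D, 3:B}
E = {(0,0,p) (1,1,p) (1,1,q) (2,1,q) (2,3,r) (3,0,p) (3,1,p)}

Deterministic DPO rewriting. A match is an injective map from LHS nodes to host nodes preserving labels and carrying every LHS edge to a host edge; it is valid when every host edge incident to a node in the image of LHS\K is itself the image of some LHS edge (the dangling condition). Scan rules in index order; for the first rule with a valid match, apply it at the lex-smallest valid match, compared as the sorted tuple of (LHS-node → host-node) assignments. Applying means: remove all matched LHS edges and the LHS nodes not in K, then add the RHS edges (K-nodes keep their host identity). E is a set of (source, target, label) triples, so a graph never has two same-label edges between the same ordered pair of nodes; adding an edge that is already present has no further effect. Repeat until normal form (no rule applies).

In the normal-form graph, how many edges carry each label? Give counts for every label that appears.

Answer: q:2 r:1

Steps:
[0] host  ⇒  4 nodes, 7 edges  {0-p->0 1-p->1 1-q->1 2-q->1 2-r->3 3-p->0 3-p->1}
[1] R1 @ {0↦0, 1↦3, 2↦2}  ⇒  4 nodes, 5 edges  {1-p->1 1-q->1 2-q->1 2-r->3 3-p->1}
[2] R1 @ {0↦1, 1↦3, 2↦2}  ⇒  4 nodes, 3 edges  {1-q->1 2-q->1 2-r->3}
normal form: no rule applies after step 2
NF edges: [(1, 1, 'q'), (2, 1, 'q'), (2, 3, 'r')]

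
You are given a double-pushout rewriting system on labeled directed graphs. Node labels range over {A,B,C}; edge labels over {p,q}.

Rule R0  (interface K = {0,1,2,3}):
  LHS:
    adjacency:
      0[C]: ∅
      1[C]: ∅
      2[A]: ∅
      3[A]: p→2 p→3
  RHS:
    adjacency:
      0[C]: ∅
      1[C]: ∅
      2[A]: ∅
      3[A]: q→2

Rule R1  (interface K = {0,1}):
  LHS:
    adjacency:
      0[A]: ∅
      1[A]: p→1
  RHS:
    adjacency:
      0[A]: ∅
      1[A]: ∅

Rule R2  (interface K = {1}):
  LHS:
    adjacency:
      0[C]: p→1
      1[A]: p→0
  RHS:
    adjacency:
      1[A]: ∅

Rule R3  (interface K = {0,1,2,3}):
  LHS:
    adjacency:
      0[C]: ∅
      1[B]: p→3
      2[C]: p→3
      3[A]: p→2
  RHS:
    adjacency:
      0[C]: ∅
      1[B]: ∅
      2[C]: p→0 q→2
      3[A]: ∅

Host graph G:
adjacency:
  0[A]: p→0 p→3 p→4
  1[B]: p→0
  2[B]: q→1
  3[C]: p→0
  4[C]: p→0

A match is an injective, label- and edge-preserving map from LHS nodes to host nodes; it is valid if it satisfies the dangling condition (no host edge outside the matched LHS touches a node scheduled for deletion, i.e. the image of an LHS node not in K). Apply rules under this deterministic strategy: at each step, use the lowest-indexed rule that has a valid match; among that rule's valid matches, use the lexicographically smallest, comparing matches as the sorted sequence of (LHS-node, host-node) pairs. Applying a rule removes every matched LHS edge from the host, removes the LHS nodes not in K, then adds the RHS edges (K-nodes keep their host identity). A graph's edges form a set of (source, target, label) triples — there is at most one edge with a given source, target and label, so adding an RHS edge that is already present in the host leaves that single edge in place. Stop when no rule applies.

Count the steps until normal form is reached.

Answer: 2

Derivation:
start.  V:5 E:7  edges: 0-p->0 0-p->3 0-p->4 1-p->0 2-q->1 3-p->0 4-p->0
1. fire R2 via {0↦3, 1↦0}  →  V:4 E:5  edges: 0-p->0 0-p->4 1-p->0 2-q->1 4-p->0
2. fire R2 via {0↦4, 1↦0}  →  V:3 E:3  edges: 0-p->0 1-p->0 2-q->1
normal form: no rule applies after step 2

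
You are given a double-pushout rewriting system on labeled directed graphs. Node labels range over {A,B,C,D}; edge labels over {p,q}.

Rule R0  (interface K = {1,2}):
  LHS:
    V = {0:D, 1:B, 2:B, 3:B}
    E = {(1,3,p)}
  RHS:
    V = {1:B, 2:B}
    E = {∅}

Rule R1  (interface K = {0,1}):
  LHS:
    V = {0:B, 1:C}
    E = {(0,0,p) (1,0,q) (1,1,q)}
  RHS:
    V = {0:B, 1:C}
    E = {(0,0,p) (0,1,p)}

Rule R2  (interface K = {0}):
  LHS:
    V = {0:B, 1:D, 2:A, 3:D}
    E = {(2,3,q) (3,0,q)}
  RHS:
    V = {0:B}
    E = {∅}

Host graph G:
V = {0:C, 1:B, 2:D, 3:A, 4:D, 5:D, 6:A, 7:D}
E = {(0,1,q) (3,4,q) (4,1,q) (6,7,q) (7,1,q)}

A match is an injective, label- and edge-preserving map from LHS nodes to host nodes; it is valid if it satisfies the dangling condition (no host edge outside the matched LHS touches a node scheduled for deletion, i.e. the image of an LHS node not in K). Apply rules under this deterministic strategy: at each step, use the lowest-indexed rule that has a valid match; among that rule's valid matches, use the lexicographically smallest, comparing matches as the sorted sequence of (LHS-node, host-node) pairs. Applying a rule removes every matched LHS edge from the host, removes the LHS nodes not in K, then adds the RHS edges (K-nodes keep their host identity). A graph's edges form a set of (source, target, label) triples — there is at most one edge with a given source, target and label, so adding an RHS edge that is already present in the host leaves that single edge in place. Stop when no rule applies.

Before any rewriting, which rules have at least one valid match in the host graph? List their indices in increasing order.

Answer: [R2]

Rewrite trace:
R0: no valid match — LHS pattern not found
R1: no valid match — LHS pattern not found
R2: 4 valid matches — {0↦1, 1↦2, 2↦3, 3↦4}, {0↦1, 1↦2, 2↦6, 3↦7}, {0↦1, 1↦5, 2↦3, 3↦4} (+1 more)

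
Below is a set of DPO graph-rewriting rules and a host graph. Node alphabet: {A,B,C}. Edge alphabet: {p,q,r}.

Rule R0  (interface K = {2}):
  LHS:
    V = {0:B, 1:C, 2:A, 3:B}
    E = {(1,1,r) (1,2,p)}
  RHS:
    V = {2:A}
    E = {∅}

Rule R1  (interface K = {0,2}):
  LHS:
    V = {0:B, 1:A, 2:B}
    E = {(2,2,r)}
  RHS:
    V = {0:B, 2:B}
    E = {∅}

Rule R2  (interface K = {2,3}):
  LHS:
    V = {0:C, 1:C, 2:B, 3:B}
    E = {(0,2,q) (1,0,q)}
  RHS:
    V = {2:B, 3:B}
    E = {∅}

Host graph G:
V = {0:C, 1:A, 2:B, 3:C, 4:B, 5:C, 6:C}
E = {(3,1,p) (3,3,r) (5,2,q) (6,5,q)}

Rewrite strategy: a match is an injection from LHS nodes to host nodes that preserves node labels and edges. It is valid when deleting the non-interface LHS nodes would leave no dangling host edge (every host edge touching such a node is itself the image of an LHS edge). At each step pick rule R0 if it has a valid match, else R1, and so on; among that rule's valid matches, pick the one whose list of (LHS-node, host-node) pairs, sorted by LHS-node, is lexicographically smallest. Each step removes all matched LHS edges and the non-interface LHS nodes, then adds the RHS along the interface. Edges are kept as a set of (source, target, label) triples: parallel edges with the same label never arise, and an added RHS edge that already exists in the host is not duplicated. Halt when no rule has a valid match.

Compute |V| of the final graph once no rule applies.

Answer: 2

Derivation:
[0] host  ⇒  7 nodes, 4 edges  {3-p->1 3-r->3 5-q->2 6-q->5}
[1] R2 @ {0↦5, 1↦6, 2↦2, 3↦4}  ⇒  5 nodes, 2 edges  {3-p->1 3-r->3}
[2] R0 @ {0↦2, 1↦3, 2↦1, 3↦4}  ⇒  2 nodes, 0 edges  {∅}
halt: no rule applies after step 2
NF nodes: {0:C, 1:A}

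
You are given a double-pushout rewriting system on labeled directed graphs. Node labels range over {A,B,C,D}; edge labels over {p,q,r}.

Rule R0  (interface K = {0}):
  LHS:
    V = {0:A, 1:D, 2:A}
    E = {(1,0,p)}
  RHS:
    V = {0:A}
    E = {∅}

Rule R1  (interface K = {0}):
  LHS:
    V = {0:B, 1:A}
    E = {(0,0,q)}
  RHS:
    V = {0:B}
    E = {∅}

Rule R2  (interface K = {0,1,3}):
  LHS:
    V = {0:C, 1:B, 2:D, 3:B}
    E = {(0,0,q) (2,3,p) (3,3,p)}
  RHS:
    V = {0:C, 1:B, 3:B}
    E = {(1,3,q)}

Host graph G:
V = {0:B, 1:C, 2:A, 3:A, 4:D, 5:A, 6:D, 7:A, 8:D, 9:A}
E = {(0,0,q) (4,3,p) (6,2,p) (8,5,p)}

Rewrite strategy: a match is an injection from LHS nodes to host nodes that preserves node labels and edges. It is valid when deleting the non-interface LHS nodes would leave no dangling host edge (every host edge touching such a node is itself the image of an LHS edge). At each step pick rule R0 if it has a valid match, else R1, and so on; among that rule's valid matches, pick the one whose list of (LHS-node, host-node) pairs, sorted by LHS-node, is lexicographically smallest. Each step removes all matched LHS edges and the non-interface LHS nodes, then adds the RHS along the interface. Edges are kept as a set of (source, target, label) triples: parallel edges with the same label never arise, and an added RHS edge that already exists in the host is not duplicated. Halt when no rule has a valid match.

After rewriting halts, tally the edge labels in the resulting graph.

Answer: (no edges)

Derivation:
[0] host  ⇒  10 nodes, 4 edges  {0-q->0 4-p->3 6-p->2 8-p->5}
[1] R0 @ {0↦2, 1↦6, 2↦7}  ⇒  8 nodes, 3 edges  {0-q->0 4-p->3 8-p->5}
[2] R0 @ {0↦3, 1↦4, 2↦2}  ⇒  6 nodes, 2 edges  {0-q->0 8-p->5}
[3] R0 @ {0↦5, 1↦8, 2↦3}  ⇒  4 nodes, 1 edges  {0-q->0}
[4] R1 @ {0↦0, 1↦5}  ⇒  3 nodes, 0 edges  {∅}
halt: no rule applies after step 4
NF edges: []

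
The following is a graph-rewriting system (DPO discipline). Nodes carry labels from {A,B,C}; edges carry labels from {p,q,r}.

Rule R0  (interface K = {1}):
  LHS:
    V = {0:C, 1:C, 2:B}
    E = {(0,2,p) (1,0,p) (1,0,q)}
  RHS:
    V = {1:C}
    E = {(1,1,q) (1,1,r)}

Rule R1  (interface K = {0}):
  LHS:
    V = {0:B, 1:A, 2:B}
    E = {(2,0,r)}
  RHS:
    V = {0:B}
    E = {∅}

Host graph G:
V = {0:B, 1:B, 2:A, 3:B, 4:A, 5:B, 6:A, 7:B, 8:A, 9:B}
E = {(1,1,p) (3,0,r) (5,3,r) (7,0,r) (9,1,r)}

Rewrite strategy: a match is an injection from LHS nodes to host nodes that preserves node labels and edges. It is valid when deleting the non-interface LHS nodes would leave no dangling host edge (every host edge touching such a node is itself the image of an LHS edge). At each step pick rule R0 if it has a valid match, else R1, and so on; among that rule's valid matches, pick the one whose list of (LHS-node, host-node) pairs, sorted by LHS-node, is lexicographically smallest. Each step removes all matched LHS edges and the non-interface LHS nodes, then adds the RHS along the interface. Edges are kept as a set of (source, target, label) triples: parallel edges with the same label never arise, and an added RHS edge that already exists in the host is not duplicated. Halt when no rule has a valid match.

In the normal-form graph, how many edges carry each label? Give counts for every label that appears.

initial: |V|=10 |E|=5  E = 1-p->1 3-r->0 5-r->3 7-r->0 9-r->1
step 1: apply R1 at {0↦0, 1↦2, 2↦7}  → |V|=8 |E|=4  E = 1-p->1 3-r->0 5-r->3 9-r->1
step 2: apply R1 at {0↦1, 1↦4, 2↦9}  → |V|=6 |E|=3  E = 1-p->1 3-r->0 5-r->3
step 3: apply R1 at {0↦3, 1↦6, 2↦5}  → |V|=4 |E|=2  E = 1-p->1 3-r->0
step 4: apply R1 at {0↦0, 1↦8, 2↦3}  → |V|=2 |E|=1  E = 1-p->1
final graph: no rule applies after step 4
NF edges: [(1, 1, 'p')]

Answer: p:1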